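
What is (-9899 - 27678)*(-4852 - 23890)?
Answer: 1080038134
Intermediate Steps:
(-9899 - 27678)*(-4852 - 23890) = -37577*(-28742) = 1080038134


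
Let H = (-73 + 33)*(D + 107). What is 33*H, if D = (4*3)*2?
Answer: -172920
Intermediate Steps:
D = 24 (D = 12*2 = 24)
H = -5240 (H = (-73 + 33)*(24 + 107) = -40*131 = -5240)
33*H = 33*(-5240) = -172920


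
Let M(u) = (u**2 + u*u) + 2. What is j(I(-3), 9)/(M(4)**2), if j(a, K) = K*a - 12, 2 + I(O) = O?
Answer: -57/1156 ≈ -0.049308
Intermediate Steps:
I(O) = -2 + O
M(u) = 2 + 2*u**2 (M(u) = (u**2 + u**2) + 2 = 2*u**2 + 2 = 2 + 2*u**2)
j(a, K) = -12 + K*a
j(I(-3), 9)/(M(4)**2) = (-12 + 9*(-2 - 3))/((2 + 2*4**2)**2) = (-12 + 9*(-5))/((2 + 2*16)**2) = (-12 - 45)/((2 + 32)**2) = -57/(34**2) = -57/1156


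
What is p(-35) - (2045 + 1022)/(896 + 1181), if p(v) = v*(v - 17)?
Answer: 3777073/2077 ≈ 1818.5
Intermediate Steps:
p(v) = v*(-17 + v)
p(-35) - (2045 + 1022)/(896 + 1181) = -35*(-17 - 35) - (2045 + 1022)/(896 + 1181) = -35*(-52) - 3067/2077 = 1820 - 3067/2077 = 3777073/2077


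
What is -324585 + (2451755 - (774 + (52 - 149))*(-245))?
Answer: 2293035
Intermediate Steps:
-324585 + (2451755 - (774 + (52 - 149))*(-245)) = -324585 + (2451755 - (774 - 97)*(-245)) = -324585 + (2451755 - 677*(-245)) = -324585 + (2451755 - 1*(-165865)) = -324585 + (2451755 + 165865) = -324585 + 2617620 = 2293035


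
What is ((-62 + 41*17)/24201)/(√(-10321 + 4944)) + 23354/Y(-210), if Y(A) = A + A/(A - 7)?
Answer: -361987/3240 - 635*I*√5377/130128777 ≈ -111.72 - 0.00035782*I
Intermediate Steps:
Y(A) = A + A/(-7 + A)
((-62 + 41*17)/24201)/(√(-10321 + 4944)) + 23354/Y(-210) = ((-62 + 41*17)/24201)/(√(-10321 + 4944)) + 23354/((-210*(-6 - 210)/(-7 - 210))) = ((-62 + 697)*(1/24201))/(√(-5377)) + 23354/((-210*(-216)/(-217))) = (635*(1/24201))/((I*√5377)) + 23354/((-210*(-1/217)*(-216))) = 635*(-I*√5377/5377)/24201 + 23354/(-6480/31) = -635*I*√5377/130128777 + 23354*(-31/6480) = -635*I*√5377/130128777 - 361987/3240 = -361987/3240 - 635*I*√5377/130128777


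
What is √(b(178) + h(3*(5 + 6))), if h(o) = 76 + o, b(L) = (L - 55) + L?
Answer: √410 ≈ 20.248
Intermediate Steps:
b(L) = -55 + 2*L (b(L) = (-55 + L) + L = -55 + 2*L)
√(b(178) + h(3*(5 + 6))) = √((-55 + 2*178) + (76 + 3*(5 + 6))) = √((-55 + 356) + (76 + 3*11)) = √(301 + (76 + 33)) = √(301 + 109) = √410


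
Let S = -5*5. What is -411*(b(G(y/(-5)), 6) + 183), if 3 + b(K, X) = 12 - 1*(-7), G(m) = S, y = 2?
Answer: -81789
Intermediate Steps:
S = -25
G(m) = -25
b(K, X) = 16 (b(K, X) = -3 + (12 - 1*(-7)) = -3 + (12 + 7) = -3 + 19 = 16)
-411*(b(G(y/(-5)), 6) + 183) = -411*(16 + 183) = -411*199 = -81789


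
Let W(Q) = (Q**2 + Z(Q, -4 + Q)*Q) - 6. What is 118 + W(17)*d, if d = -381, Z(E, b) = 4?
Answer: -133613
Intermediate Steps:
W(Q) = -6 + Q**2 + 4*Q (W(Q) = (Q**2 + 4*Q) - 6 = -6 + Q**2 + 4*Q)
118 + W(17)*d = 118 + (-6 + 17**2 + 4*17)*(-381) = 118 + (-6 + 289 + 68)*(-381) = 118 + 351*(-381) = 118 - 133731 = -133613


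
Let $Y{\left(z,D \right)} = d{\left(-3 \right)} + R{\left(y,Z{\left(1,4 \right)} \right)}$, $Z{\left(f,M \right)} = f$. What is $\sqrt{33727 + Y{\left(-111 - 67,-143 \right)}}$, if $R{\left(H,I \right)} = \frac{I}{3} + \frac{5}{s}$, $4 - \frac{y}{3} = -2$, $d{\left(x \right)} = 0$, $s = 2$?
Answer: $\frac{\sqrt{1214274}}{6} \approx 183.66$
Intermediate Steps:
$y = 18$ ($y = 12 - -6 = 12 + 6 = 18$)
$R{\left(H,I \right)} = \frac{5}{2} + \frac{I}{3}$ ($R{\left(H,I \right)} = \frac{I}{3} + \frac{5}{2} = \frac{5}{2} + \frac{I}{3}$)
$Y{\left(z,D \right)} = \frac{17}{6}$ ($Y{\left(z,D \right)} = 0 + \left(\frac{5}{2} + \frac{1}{3} \cdot 1\right) = 0 + \left(\frac{5}{2} + \frac{1}{3}\right) = 0 + \frac{17}{6} = \frac{17}{6}$)
$\sqrt{33727 + Y{\left(-111 - 67,-143 \right)}} = \sqrt{33727 + \frac{17}{6}} = \sqrt{\frac{202379}{6}} = \frac{\sqrt{1214274}}{6}$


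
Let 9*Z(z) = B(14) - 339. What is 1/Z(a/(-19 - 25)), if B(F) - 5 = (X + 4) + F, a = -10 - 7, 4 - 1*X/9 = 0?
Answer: -9/280 ≈ -0.032143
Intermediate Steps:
X = 36 (X = 36 - 9*0 = 36 + 0 = 36)
a = -17
B(F) = 45 + F (B(F) = 5 + ((36 + 4) + F) = 5 + (40 + F) = 45 + F)
Z(z) = -280/9 (Z(z) = ((45 + 14) - 339)/9 = (59 - 339)/9 = (⅑)*(-280) = -280/9)
1/Z(a/(-19 - 25)) = 1/(-280/9) = -9/280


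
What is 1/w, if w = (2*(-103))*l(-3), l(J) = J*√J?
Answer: -I*√3/1854 ≈ -0.00093422*I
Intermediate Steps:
l(J) = J^(3/2)
w = 618*I*√3 (w = (2*(-103))*(-3)^(3/2) = -(-618)*I*√3 = 618*I*√3 ≈ 1070.4*I)
1/w = 1/(618*I*√3) = -I*√3/1854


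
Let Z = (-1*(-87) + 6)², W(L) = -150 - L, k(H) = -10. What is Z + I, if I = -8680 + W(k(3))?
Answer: -171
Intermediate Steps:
Z = 8649 (Z = (87 + 6)² = 93² = 8649)
I = -8820 (I = -8680 + (-150 - 1*(-10)) = -8680 + (-150 + 10) = -8680 - 140 = -8820)
Z + I = 8649 - 8820 = -171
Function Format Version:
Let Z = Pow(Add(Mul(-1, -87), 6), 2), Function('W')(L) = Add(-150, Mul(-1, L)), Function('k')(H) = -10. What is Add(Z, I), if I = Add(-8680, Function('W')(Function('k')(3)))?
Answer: -171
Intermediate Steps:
Z = 8649 (Z = Pow(Add(87, 6), 2) = Pow(93, 2) = 8649)
I = -8820 (I = Add(-8680, Add(-150, Mul(-1, -10))) = Add(-8680, Add(-150, 10)) = Add(-8680, -140) = -8820)
Add(Z, I) = Add(8649, -8820) = -171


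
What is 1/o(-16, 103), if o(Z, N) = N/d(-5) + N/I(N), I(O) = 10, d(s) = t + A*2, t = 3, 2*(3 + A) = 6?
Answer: 30/1339 ≈ 0.022405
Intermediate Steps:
A = 0 (A = -3 + (½)*6 = -3 + 3 = 0)
d(s) = 3 (d(s) = 3 + 0*2 = 3 + 0 = 3)
o(Z, N) = 13*N/30 (o(Z, N) = N/3 + N/10 = 13*N/30)
1/o(-16, 103) = 1/((13/30)*103) = 1/(1339/30) = 30/1339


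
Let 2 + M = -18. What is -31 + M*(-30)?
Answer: 569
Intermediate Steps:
M = -20 (M = -2 - 18 = -20)
-31 + M*(-30) = -31 - 20*(-30) = -31 + 600 = 569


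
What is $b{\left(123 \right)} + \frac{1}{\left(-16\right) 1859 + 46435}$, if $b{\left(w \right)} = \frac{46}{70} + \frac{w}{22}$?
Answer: $\frac{80301171}{12852070} \approx 6.2481$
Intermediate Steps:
$b{\left(w \right)} = \frac{23}{35} + \frac{w}{22}$ ($b{\left(w \right)} = 46 \cdot \frac{1}{70} + w \frac{1}{22} = \frac{23}{35} + \frac{w}{22}$)
$b{\left(123 \right)} + \frac{1}{\left(-16\right) 1859 + 46435} = \left(\frac{23}{35} + \frac{1}{22} \cdot 123\right) + \frac{1}{\left(-16\right) 1859 + 46435} = \left(\frac{23}{35} + \frac{123}{22}\right) + \frac{1}{-29744 + 46435} = \frac{4811}{770} + \frac{1}{16691} = \frac{80301171}{12852070}$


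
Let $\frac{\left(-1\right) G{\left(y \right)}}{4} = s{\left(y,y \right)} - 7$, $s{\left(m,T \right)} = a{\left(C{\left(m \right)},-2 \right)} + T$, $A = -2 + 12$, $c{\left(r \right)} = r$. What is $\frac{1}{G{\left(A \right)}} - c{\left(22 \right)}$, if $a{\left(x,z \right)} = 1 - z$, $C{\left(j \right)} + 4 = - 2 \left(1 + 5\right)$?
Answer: $- \frac{529}{24} \approx -22.042$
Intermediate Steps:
$C{\left(j \right)} = -16$ ($C{\left(j \right)} = -4 - 2 \left(1 + 5\right) = -4 - 12 = -16$)
$A = 10$
$s{\left(m,T \right)} = 3 + T$ ($s{\left(m,T \right)} = \left(1 - -2\right) + T = \left(1 + 2\right) + T = 3 + T$)
$G{\left(y \right)} = 16 - 4 y$ ($G{\left(y \right)} = - 4 \left(\left(3 + y\right) - 7\right) = - 4 \left(-4 + y\right) = 16 - 4 y$)
$\frac{1}{G{\left(A \right)}} - c{\left(22 \right)} = \frac{1}{16 - 40} - 22 = \frac{1}{-24} - 22 = - \frac{1}{24} - 22 = - \frac{529}{24}$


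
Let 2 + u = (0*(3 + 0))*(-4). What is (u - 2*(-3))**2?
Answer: 16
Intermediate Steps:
u = -2 (u = -2 + (0*(3 + 0))*(-4) = -2 + (0*3)*(-4) = -2 + 0*(-4) = -2 + 0 = -2)
(u - 2*(-3))**2 = (-2 - 2*(-3))**2 = (-2 + 6)**2 = 4**2 = 16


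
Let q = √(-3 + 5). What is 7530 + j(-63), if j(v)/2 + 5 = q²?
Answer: 7524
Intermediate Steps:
q = √2 ≈ 1.4142
j(v) = -6 (j(v) = -10 + 2*(√2)² = -10 + 2*2 = -10 + 4 = -6)
7530 + j(-63) = 7530 - 6 = 7524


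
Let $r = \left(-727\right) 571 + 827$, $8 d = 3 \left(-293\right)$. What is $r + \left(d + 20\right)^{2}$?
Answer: $- \frac{25997599}{64} \approx -4.0621 \cdot 10^{5}$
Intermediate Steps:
$d = - \frac{879}{8}$ ($d = \frac{3 \left(-293\right)}{8} = \frac{1}{8} \left(-879\right) = - \frac{879}{8} \approx -109.88$)
$r = -414290$ ($r = -415117 + 827 = -414290$)
$r + \left(d + 20\right)^{2} = -414290 + \left(- \frac{879}{8} + 20\right)^{2} = -414290 + \left(- \frac{719}{8}\right)^{2} = -414290 + \frac{516961}{64} = - \frac{25997599}{64}$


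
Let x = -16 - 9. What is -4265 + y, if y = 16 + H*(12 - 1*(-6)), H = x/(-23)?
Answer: -97277/23 ≈ -4229.4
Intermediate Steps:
x = -25
H = 25/23 (H = -25/(-23) = -25*(-1/23) = 25/23 ≈ 1.0870)
y = 818/23 (y = 16 + 25*(12 - 1*(-6))/23 = 16 + 25*(12 + 6)/23 = 16 + (25/23)*18 = 16 + 450/23 = 818/23 ≈ 35.565)
-4265 + y = -4265 + 818/23 = -97277/23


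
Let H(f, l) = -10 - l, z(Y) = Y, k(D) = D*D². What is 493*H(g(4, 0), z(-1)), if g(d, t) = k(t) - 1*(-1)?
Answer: -4437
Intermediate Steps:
k(D) = D³
g(d, t) = 1 + t³ (g(d, t) = t³ - 1*(-1) = t³ + 1 = 1 + t³)
493*H(g(4, 0), z(-1)) = 493*(-10 - 1*(-1)) = 493*(-10 + 1) = 493*(-9) = -4437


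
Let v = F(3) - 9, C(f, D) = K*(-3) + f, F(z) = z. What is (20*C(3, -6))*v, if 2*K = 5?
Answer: 540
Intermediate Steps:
K = 5/2 (K = (½)*5 = 5/2 ≈ 2.5000)
C(f, D) = -15/2 + f (C(f, D) = (5/2)*(-3) + f = -15/2 + f)
v = -6 (v = 3 - 9 = -6)
(20*C(3, -6))*v = (20*(-15/2 + 3))*(-6) = (20*(-9/2))*(-6) = -90*(-6) = 540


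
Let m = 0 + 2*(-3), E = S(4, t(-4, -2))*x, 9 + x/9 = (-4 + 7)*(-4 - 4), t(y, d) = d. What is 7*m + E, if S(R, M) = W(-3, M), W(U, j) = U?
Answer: 849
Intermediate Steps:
S(R, M) = -3
x = -297 (x = -81 + 9*((-4 + 7)*(-4 - 4)) = -81 + 9*(3*(-8)) = -81 + 9*(-24) = -81 - 216 = -297)
E = 891 (E = -3*(-297) = 891)
m = -6 (m = 0 - 6 = -6)
7*m + E = 7*(-6) + 891 = -42 + 891 = 849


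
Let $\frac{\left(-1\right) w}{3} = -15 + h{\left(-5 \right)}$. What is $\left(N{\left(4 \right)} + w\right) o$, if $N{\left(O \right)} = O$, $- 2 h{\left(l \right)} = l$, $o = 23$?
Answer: $\frac{1909}{2} \approx 954.5$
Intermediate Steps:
$h{\left(l \right)} = - \frac{l}{2}$
$w = \frac{75}{2}$ ($w = - 3 \left(-15 - - \frac{5}{2}\right) = - 3 \left(-15 + \frac{5}{2}\right) = \left(-3\right) \left(- \frac{25}{2}\right) = \frac{75}{2} \approx 37.5$)
$\left(N{\left(4 \right)} + w\right) o = \left(4 + \frac{75}{2}\right) 23 = \frac{83}{2} \cdot 23 = \frac{1909}{2}$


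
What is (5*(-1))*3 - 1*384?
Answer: -399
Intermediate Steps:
(5*(-1))*3 - 1*384 = -5*3 - 384 = -15 - 384 = -399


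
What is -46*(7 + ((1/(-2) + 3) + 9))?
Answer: -851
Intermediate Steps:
-46*(7 + ((1/(-2) + 3) + 9)) = -46*(7 + ((-½ + 3) + 9)) = -46*(7 + (5/2 + 9)) = -46*(7 + 23/2) = -46*37/2 = -851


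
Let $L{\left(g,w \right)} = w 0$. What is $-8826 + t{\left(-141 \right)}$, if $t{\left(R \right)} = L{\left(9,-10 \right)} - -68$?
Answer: $-8758$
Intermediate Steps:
$L{\left(g,w \right)} = 0$
$t{\left(R \right)} = 68$ ($t{\left(R \right)} = 0 - -68 = 0 + 68 = 68$)
$-8826 + t{\left(-141 \right)} = -8826 + 68 = -8758$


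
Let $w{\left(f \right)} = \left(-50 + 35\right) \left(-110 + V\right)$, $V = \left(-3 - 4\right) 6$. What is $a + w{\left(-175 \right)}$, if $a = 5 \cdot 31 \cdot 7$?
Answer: $3365$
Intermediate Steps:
$V = -42$ ($V = \left(-7\right) 6 = -42$)
$a = 1085$ ($a = 155 \cdot 7 = 1085$)
$w{\left(f \right)} = 2280$ ($w{\left(f \right)} = \left(-50 + 35\right) \left(-110 - 42\right) = \left(-15\right) \left(-152\right) = 2280$)
$a + w{\left(-175 \right)} = 1085 + 2280 = 3365$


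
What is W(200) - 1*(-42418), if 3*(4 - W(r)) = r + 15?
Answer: 127051/3 ≈ 42350.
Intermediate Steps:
W(r) = -1 - r/3 (W(r) = 4 - (r + 15)/3 = 4 - (15 + r)/3 = 4 + (-5 - r/3) = -1 - r/3)
W(200) - 1*(-42418) = (-1 - 1/3*200) - 1*(-42418) = (-1 - 200/3) + 42418 = -203/3 + 42418 = 127051/3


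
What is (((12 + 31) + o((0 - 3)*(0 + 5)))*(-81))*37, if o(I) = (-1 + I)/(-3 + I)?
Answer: -131535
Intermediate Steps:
o(I) = (-1 + I)/(-3 + I)
(((12 + 31) + o((0 - 3)*(0 + 5)))*(-81))*37 = (((12 + 31) + (-1 + (0 - 3)*(0 + 5))/(-3 + (0 - 3)*(0 + 5)))*(-81))*37 = ((43 + (-1 - 3*5)/(-3 - 3*5))*(-81))*37 = ((43 + (-1 - 15)/(-3 - 15))*(-81))*37 = ((43 - 16/(-18))*(-81))*37 = ((43 - 1/18*(-16))*(-81))*37 = ((43 + 8/9)*(-81))*37 = ((395/9)*(-81))*37 = -3555*37 = -131535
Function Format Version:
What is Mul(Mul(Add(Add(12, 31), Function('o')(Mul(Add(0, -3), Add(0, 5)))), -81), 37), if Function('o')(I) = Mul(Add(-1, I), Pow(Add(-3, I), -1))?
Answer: -131535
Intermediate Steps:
Function('o')(I) = Mul(Pow(Add(-3, I), -1), Add(-1, I))
Mul(Mul(Add(Add(12, 31), Function('o')(Mul(Add(0, -3), Add(0, 5)))), -81), 37) = Mul(Mul(Add(Add(12, 31), Mul(Pow(Add(-3, Mul(Add(0, -3), Add(0, 5))), -1), Add(-1, Mul(Add(0, -3), Add(0, 5))))), -81), 37) = Mul(Mul(Add(43, Mul(Pow(Add(-3, Mul(-3, 5)), -1), Add(-1, Mul(-3, 5)))), -81), 37) = Mul(Mul(Add(43, Mul(Pow(Add(-3, -15), -1), Add(-1, -15))), -81), 37) = Mul(Mul(Add(43, Mul(Pow(-18, -1), -16)), -81), 37) = Mul(Mul(Add(43, Mul(Rational(-1, 18), -16)), -81), 37) = Mul(Mul(Add(43, Rational(8, 9)), -81), 37) = Mul(Mul(Rational(395, 9), -81), 37) = Mul(-3555, 37) = -131535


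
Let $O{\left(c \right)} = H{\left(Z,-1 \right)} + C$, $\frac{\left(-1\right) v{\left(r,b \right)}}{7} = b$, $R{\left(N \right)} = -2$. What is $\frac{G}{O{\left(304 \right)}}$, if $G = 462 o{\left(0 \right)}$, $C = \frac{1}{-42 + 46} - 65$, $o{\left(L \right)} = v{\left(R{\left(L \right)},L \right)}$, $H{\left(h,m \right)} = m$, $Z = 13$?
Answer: $0$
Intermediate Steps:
$v{\left(r,b \right)} = - 7 b$
$o{\left(L \right)} = - 7 L$
$C = - \frac{259}{4}$ ($C = \frac{1}{4} - 65 = - \frac{259}{4} \approx -64.75$)
$G = 0$ ($G = 462 \left(\left(-7\right) 0\right) = 462 \cdot 0 = 0$)
$O{\left(c \right)} = - \frac{263}{4}$ ($O{\left(c \right)} = -1 - \frac{259}{4} = - \frac{263}{4}$)
$\frac{G}{O{\left(304 \right)}} = \frac{0}{- \frac{263}{4}} = 0 \left(- \frac{4}{263}\right) = 0$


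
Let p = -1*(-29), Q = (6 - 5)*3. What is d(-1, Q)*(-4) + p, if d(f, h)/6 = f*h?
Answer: 101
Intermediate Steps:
Q = 3 (Q = 1*3 = 3)
d(f, h) = 6*f*h (d(f, h) = 6*(f*h) = 6*f*h)
p = 29
d(-1, Q)*(-4) + p = (6*(-1)*3)*(-4) + 29 = -18*(-4) + 29 = 72 + 29 = 101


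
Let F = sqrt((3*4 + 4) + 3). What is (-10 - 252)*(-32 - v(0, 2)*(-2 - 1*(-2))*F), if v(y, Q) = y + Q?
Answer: 8384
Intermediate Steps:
v(y, Q) = Q + y
F = sqrt(19) (F = sqrt((12 + 4) + 3) = sqrt(16 + 3) = sqrt(19) ≈ 4.3589)
(-10 - 252)*(-32 - v(0, 2)*(-2 - 1*(-2))*F) = (-10 - 252)*(-32 - (2 + 0)*(-2 - 1*(-2))*sqrt(19)) = -262*(-32 - 2*(-2 + 2)*sqrt(19)) = -262*(-32 - 2*0*sqrt(19)) = -262*(-32 - 0*sqrt(19)) = -262*(-32 - 1*0) = -262*(-32 + 0) = -262*(-32) = 8384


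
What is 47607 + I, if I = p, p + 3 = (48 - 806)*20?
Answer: 32444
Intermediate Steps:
p = -15163 (p = -3 + (48 - 806)*20 = -3 - 758*20 = -3 - 15160 = -15163)
I = -15163
47607 + I = 47607 - 15163 = 32444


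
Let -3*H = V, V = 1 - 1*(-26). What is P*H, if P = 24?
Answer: -216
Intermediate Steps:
V = 27 (V = 1 + 26 = 27)
H = -9 (H = -⅓*27 = -9)
P*H = 24*(-9) = -216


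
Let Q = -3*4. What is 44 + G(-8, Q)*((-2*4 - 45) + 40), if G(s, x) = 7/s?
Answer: 443/8 ≈ 55.375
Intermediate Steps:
Q = -12
44 + G(-8, Q)*((-2*4 - 45) + 40) = 44 + (7/(-8))*((-2*4 - 45) + 40) = 44 + (7*(-⅛))*((-8 - 45) + 40) = 44 - 7*(-53 + 40)/8 = 44 - 7/8*(-13) = 44 + 91/8 = 443/8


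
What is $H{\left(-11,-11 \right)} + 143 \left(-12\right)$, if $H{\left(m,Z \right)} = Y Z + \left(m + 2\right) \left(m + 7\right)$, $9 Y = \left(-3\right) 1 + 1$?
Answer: $- \frac{15098}{9} \approx -1677.6$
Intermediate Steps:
$Y = - \frac{2}{9}$ ($Y = \frac{\left(-3\right) 1 + 1}{9} = \frac{-3 + 1}{9} = \frac{1}{9} \left(-2\right) = - \frac{2}{9} \approx -0.22222$)
$H{\left(m,Z \right)} = - \frac{2 Z}{9} + \left(2 + m\right) \left(7 + m\right)$ ($H{\left(m,Z \right)} = - \frac{2 Z}{9} + \left(m + 2\right) \left(m + 7\right) = - \frac{2 Z}{9} + \left(2 + m\right) \left(7 + m\right)$)
$H{\left(-11,-11 \right)} + 143 \left(-12\right) = \left(14 + \left(-11\right)^{2} + 9 \left(-11\right) - - \frac{22}{9}\right) + 143 \left(-12\right) = \left(14 + 121 - 99 + \frac{22}{9}\right) - 1716 = \frac{346}{9} - 1716 = - \frac{15098}{9}$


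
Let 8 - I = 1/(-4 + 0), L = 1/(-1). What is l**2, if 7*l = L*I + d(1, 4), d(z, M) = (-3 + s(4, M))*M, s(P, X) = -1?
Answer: 9409/784 ≈ 12.001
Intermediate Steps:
L = -1
I = 33/4 (I = 8 - 1/(-4 + 0) = 8 - 1/(-4) = 8 - 1*(-1/4) = 8 + 1/4 = 33/4 ≈ 8.2500)
d(z, M) = -4*M (d(z, M) = (-3 - 1)*M = -4*M)
l = -97/28 (l = (-1*33/4 - 4*4)/7 = (-33/4 - 16)/7 = (1/7)*(-97/4) = -97/28 ≈ -3.4643)
l**2 = (-97/28)**2 = 9409/784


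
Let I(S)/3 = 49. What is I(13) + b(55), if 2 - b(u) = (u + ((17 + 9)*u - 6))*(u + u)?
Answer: -162541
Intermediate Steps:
I(S) = 147 (I(S) = 3*49 = 147)
b(u) = 2 - 2*u*(-6 + 27*u) (b(u) = 2 - (u + ((17 + 9)*u - 6))*(u + u) = 2 - (u + (26*u - 6))*2*u = 2 - (u + (-6 + 26*u))*2*u = 2 - (-6 + 27*u)*2*u = 2 - 2*u*(-6 + 27*u))
I(13) + b(55) = 147 + (2 - 54*55**2 + 12*55) = 147 + (2 - 54*3025 + 660) = 147 + (2 - 163350 + 660) = 147 - 162688 = -162541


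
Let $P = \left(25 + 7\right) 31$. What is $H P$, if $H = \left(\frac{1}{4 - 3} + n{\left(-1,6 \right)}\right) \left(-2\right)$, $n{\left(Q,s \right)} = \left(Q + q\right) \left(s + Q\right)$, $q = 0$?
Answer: $7936$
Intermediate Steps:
$P = 992$ ($P = 32 \cdot 31 = 992$)
$n{\left(Q,s \right)} = Q \left(Q + s\right)$ ($n{\left(Q,s \right)} = \left(Q + 0\right) \left(s + Q\right) = Q \left(Q + s\right)$)
$H = 8$ ($H = \left(\frac{1}{4 - 3} - \left(-1 + 6\right)\right) \left(-2\right) = \left(1^{-1} - 5\right) \left(-2\right) = \left(1 - 5\right) \left(-2\right) = \left(-4\right) \left(-2\right) = 8$)
$H P = 8 \cdot 992 = 7936$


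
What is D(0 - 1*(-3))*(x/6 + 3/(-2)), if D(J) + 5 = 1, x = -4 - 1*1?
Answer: 28/3 ≈ 9.3333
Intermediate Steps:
x = -5 (x = -4 - 1 = -5)
D(J) = -4 (D(J) = -5 + 1 = -4)
D(0 - 1*(-3))*(x/6 + 3/(-2)) = -4*(-5/6 + 3/(-2)) = -4*(-5*1/6 + 3*(-1/2)) = -4*(-5/6 - 3/2) = -4*(-7/3) = 28/3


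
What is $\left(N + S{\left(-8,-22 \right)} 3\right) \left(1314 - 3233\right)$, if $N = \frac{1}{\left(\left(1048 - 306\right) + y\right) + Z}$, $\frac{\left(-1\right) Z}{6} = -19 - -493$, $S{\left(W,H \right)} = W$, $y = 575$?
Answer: $\frac{70329431}{1527} \approx 46057.0$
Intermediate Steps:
$Z = -2844$ ($Z = - 6 \left(-19 - -493\right) = - 6 \left(-19 + 493\right) = \left(-6\right) 474 = -2844$)
$N = - \frac{1}{1527}$ ($N = \frac{1}{\left(\left(1048 - 306\right) + 575\right) - 2844} = \frac{1}{\left(742 + 575\right) - 2844} = \frac{1}{1317 - 2844} = \frac{1}{-1527} = - \frac{1}{1527} \approx -0.00065488$)
$\left(N + S{\left(-8,-22 \right)} 3\right) \left(1314 - 3233\right) = \left(- \frac{1}{1527} - 24\right) \left(1314 - 3233\right) = \left(- \frac{1}{1527} - 24\right) \left(-1919\right) = \left(- \frac{36649}{1527}\right) \left(-1919\right) = \frac{70329431}{1527}$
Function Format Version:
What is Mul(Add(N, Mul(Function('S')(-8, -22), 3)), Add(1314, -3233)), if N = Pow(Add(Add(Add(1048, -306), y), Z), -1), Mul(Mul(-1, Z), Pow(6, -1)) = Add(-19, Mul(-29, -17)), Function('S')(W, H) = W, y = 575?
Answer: Rational(70329431, 1527) ≈ 46057.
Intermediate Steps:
Z = -2844 (Z = Mul(-6, Add(-19, Mul(-29, -17))) = Mul(-6, Add(-19, 493)) = Mul(-6, 474) = -2844)
N = Rational(-1, 1527) (N = Pow(Add(Add(Add(1048, -306), 575), -2844), -1) = Pow(Add(Add(742, 575), -2844), -1) = Pow(Add(1317, -2844), -1) = Pow(-1527, -1) = Rational(-1, 1527) ≈ -0.00065488)
Mul(Add(N, Mul(Function('S')(-8, -22), 3)), Add(1314, -3233)) = Mul(Add(Rational(-1, 1527), Mul(-8, 3)), Add(1314, -3233)) = Mul(Add(Rational(-1, 1527), -24), -1919) = Mul(Rational(-36649, 1527), -1919) = Rational(70329431, 1527)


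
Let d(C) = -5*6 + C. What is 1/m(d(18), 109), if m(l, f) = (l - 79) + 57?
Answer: -1/34 ≈ -0.029412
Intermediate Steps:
d(C) = -30 + C
m(l, f) = -22 + l (m(l, f) = (-79 + l) + 57 = -22 + l)
1/m(d(18), 109) = 1/(-22 + (-30 + 18)) = 1/(-22 - 12) = 1/(-34) = -1/34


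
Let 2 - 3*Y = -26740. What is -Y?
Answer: -8914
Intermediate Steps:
Y = 8914 (Y = 2/3 - 1/3*(-26740) = 2/3 + 26740/3 = 8914)
-Y = -1*8914 = -8914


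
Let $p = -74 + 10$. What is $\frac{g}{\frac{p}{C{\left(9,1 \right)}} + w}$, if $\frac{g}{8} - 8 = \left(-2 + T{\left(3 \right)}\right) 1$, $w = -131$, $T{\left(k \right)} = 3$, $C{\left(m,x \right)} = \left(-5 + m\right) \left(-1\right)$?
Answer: $- \frac{72}{115} \approx -0.62609$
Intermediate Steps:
$C{\left(m,x \right)} = 5 - m$
$p = -64$
$g = 72$ ($g = 64 + 8 \left(-2 + 3\right) 1 = 64 + 8 \cdot 1 \cdot 1 = 64 + 8 \cdot 1 = 64 + 8 = 72$)
$\frac{g}{\frac{p}{C{\left(9,1 \right)}} + w} = \frac{72}{- \frac{64}{5 - 9} - 131} = \frac{72}{- \frac{64}{-4} - 131} = \frac{72}{\left(-64\right) \left(- \frac{1}{4}\right) - 131} = \frac{72}{16 - 131} = \frac{72}{-115} = 72 \left(- \frac{1}{115}\right) = - \frac{72}{115}$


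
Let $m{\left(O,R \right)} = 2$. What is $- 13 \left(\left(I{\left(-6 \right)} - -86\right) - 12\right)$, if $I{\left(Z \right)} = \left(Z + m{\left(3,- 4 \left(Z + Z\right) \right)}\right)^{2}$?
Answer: $-1170$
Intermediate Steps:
$I{\left(Z \right)} = \left(2 + Z\right)^{2}$ ($I{\left(Z \right)} = \left(Z + 2\right)^{2} = \left(2 + Z\right)^{2}$)
$- 13 \left(\left(I{\left(-6 \right)} - -86\right) - 12\right) = - 13 \left(\left(\left(2 - 6\right)^{2} - -86\right) - 12\right) = - 13 \left(\left(\left(-4\right)^{2} + 86\right) - 12\right) = - 13 \left(\left(16 + 86\right) - 12\right) = - 13 \left(102 - 12\right) = \left(-13\right) 90 = -1170$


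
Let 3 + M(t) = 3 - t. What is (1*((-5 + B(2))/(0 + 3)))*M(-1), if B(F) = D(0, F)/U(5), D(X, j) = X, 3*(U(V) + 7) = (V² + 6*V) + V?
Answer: -5/3 ≈ -1.6667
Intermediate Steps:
U(V) = -7 + V²/3 + 7*V/3 (U(V) = -7 + ((V² + 6*V) + V)/3 = -7 + (V² + 7*V)/3 = -7 + (V²/3 + 7*V/3) = -7 + V²/3 + 7*V/3)
M(t) = -t (M(t) = -3 + (3 - t) = -t)
B(F) = 0 (B(F) = 0/(-7 + (⅓)*5² + (7/3)*5) = 0/(-7 + (⅓)*25 + 35/3) = 0/(-7 + 25/3 + 35/3) = 0/13 = 0*(1/13) = 0)
(1*((-5 + B(2))/(0 + 3)))*M(-1) = (1*((-5 + 0)/(0 + 3)))*(-1*(-1)) = (1*(-5/3))*1 = -5/3*1 = -5/3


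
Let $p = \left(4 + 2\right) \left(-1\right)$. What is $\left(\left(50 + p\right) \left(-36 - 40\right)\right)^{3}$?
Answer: $-37393731584$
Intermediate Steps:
$p = -6$ ($p = 6 \left(-1\right) = -6$)
$\left(\left(50 + p\right) \left(-36 - 40\right)\right)^{3} = \left(\left(50 - 6\right) \left(-36 - 40\right)\right)^{3} = \left(44 \left(-76\right)\right)^{3} = \left(-3344\right)^{3} = -37393731584$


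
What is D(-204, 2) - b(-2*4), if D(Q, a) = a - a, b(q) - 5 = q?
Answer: 3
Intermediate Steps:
b(q) = 5 + q
D(Q, a) = 0
D(-204, 2) - b(-2*4) = 0 - (5 - 2*4) = 0 - (5 - 8) = 0 - 1*(-3) = 0 + 3 = 3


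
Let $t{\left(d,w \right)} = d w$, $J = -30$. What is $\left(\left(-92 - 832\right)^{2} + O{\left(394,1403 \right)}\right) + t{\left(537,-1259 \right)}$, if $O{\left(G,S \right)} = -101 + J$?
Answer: $177562$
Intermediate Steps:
$O{\left(G,S \right)} = -131$ ($O{\left(G,S \right)} = -101 - 30 = -131$)
$\left(\left(-92 - 832\right)^{2} + O{\left(394,1403 \right)}\right) + t{\left(537,-1259 \right)} = \left(\left(-92 - 832\right)^{2} - 131\right) + 537 \left(-1259\right) = \left(\left(-924\right)^{2} - 131\right) - 676083 = \left(853776 - 131\right) - 676083 = 853645 - 676083 = 177562$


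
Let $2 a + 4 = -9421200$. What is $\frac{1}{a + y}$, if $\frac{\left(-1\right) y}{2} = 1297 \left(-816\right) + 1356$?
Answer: $- \frac{1}{2596610} \approx -3.8512 \cdot 10^{-7}$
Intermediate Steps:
$y = 2113992$ ($y = - 2 \left(1297 \left(-816\right) + 1356\right) = - 2 \left(-1058352 + 1356\right) = \left(-2\right) \left(-1056996\right) = 2113992$)
$a = -4710602$ ($a = -2 + \frac{1}{2} \left(-9421200\right) = -2 - 4710600 = -4710602$)
$\frac{1}{a + y} = \frac{1}{-4710602 + 2113992} = \frac{1}{-2596610} = - \frac{1}{2596610}$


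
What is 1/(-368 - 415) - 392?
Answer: -306937/783 ≈ -392.00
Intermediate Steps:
1/(-368 - 415) - 392 = 1/(-783) - 392 = -1/783 - 392 = -306937/783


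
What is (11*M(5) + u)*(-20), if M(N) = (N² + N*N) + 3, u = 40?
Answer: -12460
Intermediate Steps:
M(N) = 3 + 2*N² (M(N) = (N² + N²) + 3 = 2*N² + 3 = 3 + 2*N²)
(11*M(5) + u)*(-20) = (11*(3 + 2*5²) + 40)*(-20) = (11*(3 + 2*25) + 40)*(-20) = (11*(3 + 50) + 40)*(-20) = (11*53 + 40)*(-20) = (583 + 40)*(-20) = 623*(-20) = -12460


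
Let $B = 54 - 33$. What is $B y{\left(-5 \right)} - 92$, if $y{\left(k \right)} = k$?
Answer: $-197$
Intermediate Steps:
$B = 21$ ($B = 54 - 33 = 21$)
$B y{\left(-5 \right)} - 92 = 21 \left(-5\right) - 92 = -105 - 92 = -197$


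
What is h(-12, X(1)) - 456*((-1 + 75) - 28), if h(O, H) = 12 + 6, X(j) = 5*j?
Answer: -20958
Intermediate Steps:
h(O, H) = 18
h(-12, X(1)) - 456*((-1 + 75) - 28) = 18 - 456*((-1 + 75) - 28) = 18 - 456*(74 - 28) = 18 - 456*46 = 18 - 20976 = -20958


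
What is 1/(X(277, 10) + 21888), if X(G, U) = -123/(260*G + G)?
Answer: 24099/527478871 ≈ 4.5687e-5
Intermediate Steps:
X(G, U) = -41/(87*G) (X(G, U) = -123*1/(261*G) = -41/(87*G))
1/(X(277, 10) + 21888) = 1/(-41/87/277 + 21888) = 1/(-41/87*1/277 + 21888) = 1/(-41/24099 + 21888) = 1/(527478871/24099) = 24099/527478871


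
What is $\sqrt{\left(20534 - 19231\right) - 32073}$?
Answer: $i \sqrt{30770} \approx 175.41 i$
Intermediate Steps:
$\sqrt{\left(20534 - 19231\right) - 32073} = \sqrt{1303 - 32073} = \sqrt{-30770} = i \sqrt{30770}$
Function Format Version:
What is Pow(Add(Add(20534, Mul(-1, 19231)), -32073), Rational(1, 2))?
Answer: Mul(I, Pow(30770, Rational(1, 2))) ≈ Mul(175.41, I)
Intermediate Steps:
Pow(Add(Add(20534, Mul(-1, 19231)), -32073), Rational(1, 2)) = Pow(Add(Add(20534, -19231), -32073), Rational(1, 2)) = Pow(Add(1303, -32073), Rational(1, 2)) = Pow(-30770, Rational(1, 2)) = Mul(I, Pow(30770, Rational(1, 2)))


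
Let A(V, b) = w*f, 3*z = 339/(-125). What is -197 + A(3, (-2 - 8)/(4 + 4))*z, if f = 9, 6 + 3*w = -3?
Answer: -21574/125 ≈ -172.59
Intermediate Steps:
w = -3 (w = -2 + (⅓)*(-3) = -2 - 1 = -3)
z = -113/125 (z = (339/(-125))/3 = (339*(-1/125))/3 = (⅓)*(-339/125) = -113/125 ≈ -0.90400)
A(V, b) = -27 (A(V, b) = -3*9 = -27)
-197 + A(3, (-2 - 8)/(4 + 4))*z = -197 - 27*(-113/125) = -197 + 3051/125 = -21574/125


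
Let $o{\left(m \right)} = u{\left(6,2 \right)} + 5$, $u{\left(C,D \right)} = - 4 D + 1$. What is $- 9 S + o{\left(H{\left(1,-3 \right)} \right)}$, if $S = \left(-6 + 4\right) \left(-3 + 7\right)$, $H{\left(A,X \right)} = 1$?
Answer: $70$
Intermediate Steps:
$S = -8$ ($S = \left(-2\right) 4 = -8$)
$u{\left(C,D \right)} = 1 - 4 D$
$o{\left(m \right)} = -2$ ($o{\left(m \right)} = \left(1 - 8\right) + 5 = -7 + 5 = -2$)
$- 9 S + o{\left(H{\left(1,-3 \right)} \right)} = \left(-9\right) \left(-8\right) - 2 = 72 - 2 = 70$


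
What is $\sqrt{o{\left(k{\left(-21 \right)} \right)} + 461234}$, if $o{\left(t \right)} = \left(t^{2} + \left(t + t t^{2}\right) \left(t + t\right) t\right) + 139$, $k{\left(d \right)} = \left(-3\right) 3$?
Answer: $\sqrt{341898} \approx 584.72$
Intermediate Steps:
$k{\left(d \right)} = -9$
$o{\left(t \right)} = 139 + t^{2} + 2 t^{2} \left(t + t^{3}\right)$ ($o{\left(t \right)} = \left(t^{2} + \left(t + t^{3}\right) 2 t t\right) + 139 = \left(t^{2} + 2 t \left(t + t^{3}\right) t\right) + 139 = \left(t^{2} + 2 t^{2} \left(t + t^{3}\right)\right) + 139 = 139 + t^{2} + 2 t^{2} \left(t + t^{3}\right)$)
$\sqrt{o{\left(k{\left(-21 \right)} \right)} + 461234} = \sqrt{\left(139 + \left(-9\right)^{2} + 2 \left(-9\right)^{3} + 2 \left(-9\right)^{5}\right) + 461234} = \sqrt{\left(139 + 81 + 2 \left(-729\right) + 2 \left(-59049\right)\right) + 461234} = \sqrt{\left(139 + 81 - 1458 - 118098\right) + 461234} = \sqrt{-119336 + 461234} = \sqrt{341898}$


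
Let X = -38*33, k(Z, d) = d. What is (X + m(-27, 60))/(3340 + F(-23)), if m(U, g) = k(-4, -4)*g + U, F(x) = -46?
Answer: -169/366 ≈ -0.46175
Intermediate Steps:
m(U, g) = U - 4*g (m(U, g) = -4*g + U = U - 4*g)
X = -1254
(X + m(-27, 60))/(3340 + F(-23)) = (-1254 + (-27 - 4*60))/(3340 - 46) = (-1254 + (-27 - 240))/3294 = (-1254 - 267)*(1/3294) = -1521*1/3294 = -169/366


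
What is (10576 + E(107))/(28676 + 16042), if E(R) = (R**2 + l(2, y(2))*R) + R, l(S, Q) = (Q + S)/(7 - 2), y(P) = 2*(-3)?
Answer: 18372/37265 ≈ 0.49301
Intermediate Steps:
y(P) = -6
l(S, Q) = Q/5 + S/5 (l(S, Q) = (Q + S)/5 = (Q + S)*(1/5) = Q/5 + S/5)
E(R) = R**2 + R/5 (E(R) = (R**2 + ((1/5)*(-6) + (1/5)*2)*R) + R = (R**2 + (-6/5 + 2/5)*R) + R = (R**2 - 4*R/5) + R = R**2 + R/5)
(10576 + E(107))/(28676 + 16042) = (10576 + 107*(1/5 + 107))/(28676 + 16042) = (10576 + 107*(536/5))/44718 = (10576 + 57352/5)*(1/44718) = (110232/5)*(1/44718) = 18372/37265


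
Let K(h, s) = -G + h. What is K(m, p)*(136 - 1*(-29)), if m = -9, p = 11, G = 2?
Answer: -1815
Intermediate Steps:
K(h, s) = -2 + h (K(h, s) = -1*2 + h = -2 + h)
K(m, p)*(136 - 1*(-29)) = (-2 - 9)*(136 - 1*(-29)) = -11*(136 + 29) = -11*165 = -1815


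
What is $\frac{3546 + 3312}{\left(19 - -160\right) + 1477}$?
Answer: $\frac{381}{92} \approx 4.1413$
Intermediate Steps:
$\frac{3546 + 3312}{\left(19 - -160\right) + 1477} = \frac{6858}{\left(19 + 160\right) + 1477} = \frac{6858}{179 + 1477} = \frac{6858}{1656} = 6858 \cdot \frac{1}{1656} = \frac{381}{92}$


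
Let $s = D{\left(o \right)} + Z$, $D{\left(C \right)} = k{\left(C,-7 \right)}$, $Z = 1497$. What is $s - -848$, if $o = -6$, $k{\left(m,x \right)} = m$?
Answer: $2339$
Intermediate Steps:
$D{\left(C \right)} = C$
$s = 1491$ ($s = -6 + 1497 = 1491$)
$s - -848 = 1491 - -848 = 1491 + 848 = 2339$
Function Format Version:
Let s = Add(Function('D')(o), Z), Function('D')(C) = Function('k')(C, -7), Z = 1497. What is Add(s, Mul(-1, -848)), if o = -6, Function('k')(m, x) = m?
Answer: 2339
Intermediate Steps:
Function('D')(C) = C
s = 1491 (s = Add(-6, 1497) = 1491)
Add(s, Mul(-1, -848)) = Add(1491, Mul(-1, -848)) = Add(1491, 848) = 2339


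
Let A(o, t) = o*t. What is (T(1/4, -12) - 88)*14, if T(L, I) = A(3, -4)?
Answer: -1400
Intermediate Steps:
T(L, I) = -12 (T(L, I) = 3*(-4) = -12)
(T(1/4, -12) - 88)*14 = (-12 - 88)*14 = -100*14 = -1400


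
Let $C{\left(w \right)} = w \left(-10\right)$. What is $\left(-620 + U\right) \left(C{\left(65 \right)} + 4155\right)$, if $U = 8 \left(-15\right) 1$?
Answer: $-2593700$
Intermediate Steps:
$C{\left(w \right)} = - 10 w$
$U = -120$ ($U = \left(-120\right) 1 = -120$)
$\left(-620 + U\right) \left(C{\left(65 \right)} + 4155\right) = \left(-620 - 120\right) \left(\left(-10\right) 65 + 4155\right) = - 740 \left(-650 + 4155\right) = \left(-740\right) 3505 = -2593700$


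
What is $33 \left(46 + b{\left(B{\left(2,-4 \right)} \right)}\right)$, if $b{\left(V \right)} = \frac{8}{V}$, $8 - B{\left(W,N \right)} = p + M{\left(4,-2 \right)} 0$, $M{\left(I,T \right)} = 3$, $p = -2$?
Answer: $\frac{7722}{5} \approx 1544.4$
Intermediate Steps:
$B{\left(W,N \right)} = 10$ ($B{\left(W,N \right)} = 8 - \left(-2 + 3 \cdot 0\right) = 8 - \left(-2 + 0\right) = 8 - -2 = 8 + 2 = 10$)
$33 \left(46 + b{\left(B{\left(2,-4 \right)} \right)}\right) = 33 \left(46 + \frac{8}{10}\right) = 33 \left(46 + 8 \cdot \frac{1}{10}\right) = 33 \left(46 + \frac{4}{5}\right) = 33 \cdot \frac{234}{5} = \frac{7722}{5}$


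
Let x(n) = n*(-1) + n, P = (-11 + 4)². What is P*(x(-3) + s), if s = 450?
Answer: 22050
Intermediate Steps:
P = 49 (P = (-7)² = 49)
x(n) = 0 (x(n) = -n + n = 0)
P*(x(-3) + s) = 49*(0 + 450) = 49*450 = 22050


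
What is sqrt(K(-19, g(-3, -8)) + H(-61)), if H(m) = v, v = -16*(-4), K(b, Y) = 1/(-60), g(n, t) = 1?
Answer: sqrt(57585)/30 ≈ 7.9990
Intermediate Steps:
K(b, Y) = -1/60
v = 64
H(m) = 64
sqrt(K(-19, g(-3, -8)) + H(-61)) = sqrt(-1/60 + 64) = sqrt(3839/60) = sqrt(57585)/30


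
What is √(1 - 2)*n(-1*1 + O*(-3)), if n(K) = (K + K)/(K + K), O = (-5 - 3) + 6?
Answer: I ≈ 1.0*I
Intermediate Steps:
O = -2 (O = -8 + 6 = -2)
n(K) = 1 (n(K) = (2*K)/((2*K)) = (2*K)*(1/(2*K)) = 1)
√(1 - 2)*n(-1*1 + O*(-3)) = √(1 - 2)*1 = √(-1)*1 = I*1 = I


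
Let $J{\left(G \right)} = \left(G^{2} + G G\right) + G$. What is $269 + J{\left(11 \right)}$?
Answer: $522$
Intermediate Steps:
$J{\left(G \right)} = G + 2 G^{2}$ ($J{\left(G \right)} = \left(G^{2} + G^{2}\right) + G = 2 G^{2} + G = G + 2 G^{2}$)
$269 + J{\left(11 \right)} = 269 + 11 \left(1 + 2 \cdot 11\right) = 269 + 11 \left(1 + 22\right) = 269 + 11 \cdot 23 = 269 + 253 = 522$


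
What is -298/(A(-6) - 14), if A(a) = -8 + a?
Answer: 149/14 ≈ 10.643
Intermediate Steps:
-298/(A(-6) - 14) = -298/((-8 - 6) - 14) = -298/(-14 - 14) = -298/(-28) = -1/28*(-298) = 149/14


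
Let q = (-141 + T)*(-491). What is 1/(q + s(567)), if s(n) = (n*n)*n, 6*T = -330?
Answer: 1/182380499 ≈ 5.4830e-9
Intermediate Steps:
T = -55 (T = (1/6)*(-330) = -55)
q = 96236 (q = (-141 - 55)*(-491) = -196*(-491) = 96236)
s(n) = n**3 (s(n) = n**2*n = n**3)
1/(q + s(567)) = 1/(96236 + 567**3) = 1/(96236 + 182284263) = 1/182380499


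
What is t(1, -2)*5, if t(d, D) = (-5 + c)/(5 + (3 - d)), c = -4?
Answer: -45/7 ≈ -6.4286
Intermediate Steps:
t(d, D) = -9/(8 - d) (t(d, D) = (-5 - 4)/(5 + (3 - d)) = -9/(8 - d))
t(1, -2)*5 = (9/(-8 + 1))*5 = (9/(-7))*5 = (9*(-⅐))*5 = -9/7*5 = -45/7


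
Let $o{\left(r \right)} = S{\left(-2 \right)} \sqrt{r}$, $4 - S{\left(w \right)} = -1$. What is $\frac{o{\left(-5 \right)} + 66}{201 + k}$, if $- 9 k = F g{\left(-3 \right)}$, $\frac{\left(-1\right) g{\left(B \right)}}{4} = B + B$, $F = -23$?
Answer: $\frac{198}{787} + \frac{15 i \sqrt{5}}{787} \approx 0.25159 + 0.042619 i$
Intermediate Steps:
$g{\left(B \right)} = - 8 B$ ($g{\left(B \right)} = - 4 \left(B + B\right) = - 4 \cdot 2 B = - 8 B$)
$S{\left(w \right)} = 5$ ($S{\left(w \right)} = 4 - -1 = 4 + 1 = 5$)
$o{\left(r \right)} = 5 \sqrt{r}$
$k = \frac{184}{3}$ ($k = - \frac{\left(-23\right) \left(\left(-8\right) \left(-3\right)\right)}{9} = - \frac{\left(-23\right) 24}{9} = \left(- \frac{1}{9}\right) \left(-552\right) = \frac{184}{3} \approx 61.333$)
$\frac{o{\left(-5 \right)} + 66}{201 + k} = \frac{5 \sqrt{-5} + 66}{201 + \frac{184}{3}} = \frac{5 i \sqrt{5} + 66}{\frac{787}{3}} = \left(5 i \sqrt{5} + 66\right) \frac{3}{787} = \left(66 + 5 i \sqrt{5}\right) \frac{3}{787} = \frac{198}{787} + \frac{15 i \sqrt{5}}{787}$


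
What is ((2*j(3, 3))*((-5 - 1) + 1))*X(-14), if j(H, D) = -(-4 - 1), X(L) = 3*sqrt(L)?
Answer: -150*I*sqrt(14) ≈ -561.25*I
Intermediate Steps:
j(H, D) = 5 (j(H, D) = -1*(-5) = 5)
((2*j(3, 3))*((-5 - 1) + 1))*X(-14) = ((2*5)*((-5 - 1) + 1))*(3*sqrt(-14)) = (10*(-6 + 1))*(3*(I*sqrt(14))) = (10*(-5))*(3*I*sqrt(14)) = -150*I*sqrt(14)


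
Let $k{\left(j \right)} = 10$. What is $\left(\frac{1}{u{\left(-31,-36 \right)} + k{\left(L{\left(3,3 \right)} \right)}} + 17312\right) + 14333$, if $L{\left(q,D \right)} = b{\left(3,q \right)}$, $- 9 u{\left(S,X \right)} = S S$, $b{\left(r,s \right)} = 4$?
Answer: $\frac{27562786}{871} \approx 31645.0$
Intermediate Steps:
$u{\left(S,X \right)} = - \frac{S^{2}}{9}$ ($u{\left(S,X \right)} = - \frac{S S}{9} = - \frac{S^{2}}{9}$)
$L{\left(q,D \right)} = 4$
$\left(\frac{1}{u{\left(-31,-36 \right)} + k{\left(L{\left(3,3 \right)} \right)}} + 17312\right) + 14333 = \left(\frac{1}{- \frac{\left(-31\right)^{2}}{9} + 10} + 17312\right) + 14333 = \left(\frac{1}{\left(- \frac{1}{9}\right) 961 + 10} + 17312\right) + 14333 = \left(\frac{1}{- \frac{961}{9} + 10} + 17312\right) + 14333 = \left(\frac{1}{- \frac{871}{9}} + 17312\right) + 14333 = \left(- \frac{9}{871} + 17312\right) + 14333 = \frac{15078743}{871} + 14333 = \frac{27562786}{871}$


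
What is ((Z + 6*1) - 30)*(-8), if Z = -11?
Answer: 280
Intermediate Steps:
((Z + 6*1) - 30)*(-8) = ((-11 + 6*1) - 30)*(-8) = ((-11 + 6) - 30)*(-8) = (-5 - 30)*(-8) = -35*(-8) = 280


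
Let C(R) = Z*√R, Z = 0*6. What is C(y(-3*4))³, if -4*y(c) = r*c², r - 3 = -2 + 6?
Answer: 0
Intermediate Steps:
r = 7 (r = 3 + (-2 + 6) = 3 + 4 = 7)
Z = 0
y(c) = -7*c²/4
C(R) = 0 (C(R) = 0*√R = 0)
C(y(-3*4))³ = 0³ = 0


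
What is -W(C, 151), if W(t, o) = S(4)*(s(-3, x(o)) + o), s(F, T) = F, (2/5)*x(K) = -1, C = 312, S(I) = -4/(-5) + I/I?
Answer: -1332/5 ≈ -266.40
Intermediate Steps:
S(I) = 9/5 (S(I) = -4*(-1/5) + 1 = 4/5 + 1 = 9/5)
x(K) = -5/2 (x(K) = (5/2)*(-1) = -5/2)
W(t, o) = -27/5 + 9*o/5 (W(t, o) = 9*(-3 + o)/5 = -27/5 + 9*o/5)
-W(C, 151) = -(-27/5 + (9/5)*151) = -(-27/5 + 1359/5) = -1*1332/5 = -1332/5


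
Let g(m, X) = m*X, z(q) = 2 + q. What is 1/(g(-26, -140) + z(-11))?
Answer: 1/3631 ≈ 0.00027541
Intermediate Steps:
g(m, X) = X*m
1/(g(-26, -140) + z(-11)) = 1/(-140*(-26) + (2 - 11)) = 1/(3640 - 9) = 1/3631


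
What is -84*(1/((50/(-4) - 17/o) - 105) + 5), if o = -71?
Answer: -6981492/16651 ≈ -419.28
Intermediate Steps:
-84*(1/((50/(-4) - 17/o) - 105) + 5) = -84*(1/((50/(-4) - 17/(-71)) - 105) + 5) = -84*(1/((50*(-¼) - 17*(-1/71)) - 105) + 5) = -84*(1/((-25/2 + 17/71) - 105) + 5) = -84*(1/(-1741/142 - 105) + 5) = -84*(1/(-16651/142) + 5) = -84*(-142/16651 + 5) = -84*83113/16651 = -6981492/16651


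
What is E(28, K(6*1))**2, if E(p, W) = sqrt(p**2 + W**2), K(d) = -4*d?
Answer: 1360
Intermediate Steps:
E(p, W) = sqrt(W**2 + p**2)
E(28, K(6*1))**2 = (sqrt((-24)**2 + 28**2))**2 = (sqrt((-4*6)**2 + 784))**2 = (sqrt((-24)**2 + 784))**2 = (sqrt(576 + 784))**2 = (sqrt(1360))**2 = (4*sqrt(85))**2 = 1360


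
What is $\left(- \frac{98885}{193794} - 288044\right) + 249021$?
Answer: $- \frac{7562522147}{193794} \approx -39024.0$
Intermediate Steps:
$\left(- \frac{98885}{193794} - 288044\right) + 249021 = - \frac{55821297821}{193794} + 249021 = - \frac{7562522147}{193794}$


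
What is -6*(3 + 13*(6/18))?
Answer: -44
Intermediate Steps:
-6*(3 + 13*(6/18)) = -6*(3 + 13*(6*(1/18))) = -6*(3 + 13*(⅓)) = -6*(3 + 13/3) = -6*22/3 = -44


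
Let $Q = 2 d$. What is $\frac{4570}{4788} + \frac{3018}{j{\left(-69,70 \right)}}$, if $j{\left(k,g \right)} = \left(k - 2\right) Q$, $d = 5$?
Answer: $- \frac{2801371}{849870} \approx -3.2962$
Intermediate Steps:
$Q = 10$ ($Q = 2 \cdot 5 = 10$)
$j{\left(k,g \right)} = -20 + 10 k$ ($j{\left(k,g \right)} = \left(k - 2\right) 10 = \left(-2 + k\right) 10 = -20 + 10 k$)
$\frac{4570}{4788} + \frac{3018}{j{\left(-69,70 \right)}} = \frac{4570}{4788} + \frac{3018}{-20 + 10 \left(-69\right)} = 4570 \cdot \frac{1}{4788} + \frac{3018}{-20 - 690} = \frac{2285}{2394} + \frac{3018}{-710} = \frac{2285}{2394} + 3018 \left(- \frac{1}{710}\right) = \frac{2285}{2394} - \frac{1509}{355} = - \frac{2801371}{849870}$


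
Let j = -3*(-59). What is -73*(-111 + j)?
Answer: -4818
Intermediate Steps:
j = 177
-73*(-111 + j) = -73*(-111 + 177) = -73*66 = -4818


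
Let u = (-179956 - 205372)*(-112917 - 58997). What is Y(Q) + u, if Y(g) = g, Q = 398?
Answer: 66243278190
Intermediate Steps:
u = 66243277792 (u = -385328*(-171914) = 66243277792)
Y(Q) + u = 398 + 66243277792 = 66243278190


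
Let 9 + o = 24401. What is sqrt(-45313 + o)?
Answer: I*sqrt(20921) ≈ 144.64*I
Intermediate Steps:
o = 24392 (o = -9 + 24401 = 24392)
sqrt(-45313 + o) = sqrt(-45313 + 24392) = sqrt(-20921) = I*sqrt(20921)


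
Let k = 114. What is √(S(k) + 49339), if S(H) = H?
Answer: √49453 ≈ 222.38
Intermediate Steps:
√(S(k) + 49339) = √(114 + 49339) = √49453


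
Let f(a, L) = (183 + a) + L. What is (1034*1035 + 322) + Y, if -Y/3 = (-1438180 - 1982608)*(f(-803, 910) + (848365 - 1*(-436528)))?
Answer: 13189016823124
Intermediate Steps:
f(a, L) = 183 + L + a
Y = 13189015752612 (Y = -3*(-1438180 - 1982608)*((183 + 910 - 803) + (848365 - 1*(-436528))) = -(-10262364)*(290 + (848365 + 436528)) = -(-10262364)*(290 + 1284893) = -(-10262364)*1285183 = -3*(-4396338584204) = 13189015752612)
(1034*1035 + 322) + Y = (1034*1035 + 322) + 13189015752612 = (1070190 + 322) + 13189015752612 = 1070512 + 13189015752612 = 13189016823124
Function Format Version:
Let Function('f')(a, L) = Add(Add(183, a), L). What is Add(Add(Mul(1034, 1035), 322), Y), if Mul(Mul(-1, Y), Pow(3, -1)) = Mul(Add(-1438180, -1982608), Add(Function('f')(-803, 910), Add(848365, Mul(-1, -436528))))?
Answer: 13189016823124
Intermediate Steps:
Function('f')(a, L) = Add(183, L, a)
Y = 13189015752612 (Y = Mul(-3, Mul(Add(-1438180, -1982608), Add(Add(183, 910, -803), Add(848365, Mul(-1, -436528))))) = Mul(-3, Mul(-3420788, Add(290, Add(848365, 436528)))) = Mul(-3, Mul(-3420788, Add(290, 1284893))) = Mul(-3, Mul(-3420788, 1285183)) = Mul(-3, -4396338584204) = 13189015752612)
Add(Add(Mul(1034, 1035), 322), Y) = Add(Add(Mul(1034, 1035), 322), 13189015752612) = Add(Add(1070190, 322), 13189015752612) = Add(1070512, 13189015752612) = 13189016823124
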